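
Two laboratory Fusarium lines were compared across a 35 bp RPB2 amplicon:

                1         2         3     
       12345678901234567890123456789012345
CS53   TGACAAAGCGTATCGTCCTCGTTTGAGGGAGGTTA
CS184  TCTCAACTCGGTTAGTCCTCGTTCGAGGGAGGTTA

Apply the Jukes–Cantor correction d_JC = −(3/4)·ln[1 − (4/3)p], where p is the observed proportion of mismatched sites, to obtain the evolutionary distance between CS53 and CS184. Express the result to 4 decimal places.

Differing sites — 2:G/C; 3:A/T; 7:A/C; 8:G/T; 11:T/G; 12:A/T; 14:C/A; 24:T/C.
p = 8/35 = 0.228571.
d = −0.75 · ln(1 − (4/3)·0.228571) = −0.75 · ln(0.695239) = −0.75 · (-0.363500) = 0.2726.

0.2726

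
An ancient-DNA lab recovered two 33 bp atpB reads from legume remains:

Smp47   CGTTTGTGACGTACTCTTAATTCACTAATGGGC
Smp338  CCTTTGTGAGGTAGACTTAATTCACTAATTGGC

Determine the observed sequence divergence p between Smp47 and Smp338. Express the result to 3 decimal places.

0.152

Mismatches occur at site 2 (G→C), site 10 (C→G), site 14 (C→G), site 15 (T→A), site 30 (G→T).
There are 5 differences over 33 sites, so p = 5/33 = 0.152.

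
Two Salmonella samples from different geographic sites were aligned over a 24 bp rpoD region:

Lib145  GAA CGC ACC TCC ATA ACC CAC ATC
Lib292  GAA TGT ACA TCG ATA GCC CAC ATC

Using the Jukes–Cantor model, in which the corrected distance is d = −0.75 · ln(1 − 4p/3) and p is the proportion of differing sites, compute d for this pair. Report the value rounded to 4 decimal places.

0.2441

Mismatches occur at site 4 (C→T), site 6 (C→T), site 9 (C→A), site 12 (C→G), site 16 (A→G).
p = 5/24 = 0.208333.
d = −0.75 · ln(1 − (4/3)·0.208333) = −0.75 · ln(0.722223) = −0.75 · (-0.325421) = 0.2441.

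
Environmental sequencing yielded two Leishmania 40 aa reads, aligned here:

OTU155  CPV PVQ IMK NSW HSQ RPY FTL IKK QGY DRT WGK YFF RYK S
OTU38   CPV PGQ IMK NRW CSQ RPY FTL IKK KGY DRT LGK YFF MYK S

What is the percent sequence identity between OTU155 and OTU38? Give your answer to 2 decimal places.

85.00%

The sequences differ at positions 5 (V/G), 11 (S/R), 13 (H/C), 25 (Q/K), 31 (W/L), 37 (R/M).
34 of the 40 sites match, so the percent identity is 34/40 × 100 = 85.00%.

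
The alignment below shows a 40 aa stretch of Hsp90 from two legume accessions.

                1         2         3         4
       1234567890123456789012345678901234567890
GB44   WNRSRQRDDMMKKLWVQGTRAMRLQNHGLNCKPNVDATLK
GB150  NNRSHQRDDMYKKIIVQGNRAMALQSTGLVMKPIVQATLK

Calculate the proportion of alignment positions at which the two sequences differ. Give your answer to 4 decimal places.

The sequences differ at positions 1 (W/N), 5 (R/H), 11 (M/Y), 14 (L/I), 15 (W/I), 19 (T/N), 23 (R/A), 26 (N/S), 27 (H/T), 30 (N/V), 31 (C/M), 34 (N/I), 36 (D/Q).
There are 13 differences over 40 sites, so p = 13/40 = 0.3250.

0.3250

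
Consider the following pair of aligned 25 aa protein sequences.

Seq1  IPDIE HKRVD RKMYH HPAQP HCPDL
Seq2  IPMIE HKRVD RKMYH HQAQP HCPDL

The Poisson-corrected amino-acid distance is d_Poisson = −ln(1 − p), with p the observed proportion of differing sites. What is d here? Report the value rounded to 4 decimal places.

0.0834

The sequences differ at positions 3 (D/M), 17 (P/Q).
p = 2/25 = 0.080000.
d = −ln(1 − 0.080000) = −ln(0.920000) = 0.0834.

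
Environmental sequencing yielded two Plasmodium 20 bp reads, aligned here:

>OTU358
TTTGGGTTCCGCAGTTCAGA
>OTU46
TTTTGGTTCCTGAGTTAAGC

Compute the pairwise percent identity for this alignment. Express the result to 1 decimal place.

Mismatches occur at site 4 (G/T), site 11 (G/T), site 12 (C/G), site 17 (C/A), site 20 (A/C).
15 of the 20 sites match, so the percent identity is 15/20 × 100 = 75.0%.

75.0%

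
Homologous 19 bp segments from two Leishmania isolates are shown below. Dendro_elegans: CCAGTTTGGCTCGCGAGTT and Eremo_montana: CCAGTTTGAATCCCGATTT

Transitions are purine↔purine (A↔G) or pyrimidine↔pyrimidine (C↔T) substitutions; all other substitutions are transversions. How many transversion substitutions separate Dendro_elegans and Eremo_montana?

The sequences differ at positions 9 (G/A, transition), 10 (C/A, transversion), 13 (G/C, transversion), 17 (G/T, transversion).
Of the 4 differences, 1 transition and 3 transversions, so the answer is 3.

3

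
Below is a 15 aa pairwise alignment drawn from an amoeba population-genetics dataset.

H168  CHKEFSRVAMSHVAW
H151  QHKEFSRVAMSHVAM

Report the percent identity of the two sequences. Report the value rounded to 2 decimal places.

86.67%

Differing sites — 1:C/Q; 15:W/M.
13 of the 15 sites match, so the percent identity is 13/15 × 100 = 86.67%.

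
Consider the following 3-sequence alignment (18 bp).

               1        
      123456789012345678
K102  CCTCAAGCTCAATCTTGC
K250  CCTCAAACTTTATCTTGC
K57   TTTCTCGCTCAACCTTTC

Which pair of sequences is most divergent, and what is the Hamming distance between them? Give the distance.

Pairwise Hamming distances:
  K102 vs K250: 3
  K102 vs K57: 6
  K250 vs K57: 9
The largest is 9, between K250 and K57.

9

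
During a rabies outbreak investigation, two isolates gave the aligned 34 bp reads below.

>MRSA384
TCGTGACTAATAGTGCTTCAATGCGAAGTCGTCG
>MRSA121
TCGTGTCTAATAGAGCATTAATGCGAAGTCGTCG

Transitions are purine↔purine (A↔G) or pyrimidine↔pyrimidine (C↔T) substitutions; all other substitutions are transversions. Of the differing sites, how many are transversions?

Differing sites — 6:A/T (Tv); 14:T/A (Tv); 17:T/A (Tv); 19:C/T (Ti).
Of the 4 differences, 1 transition and 3 transversions, so the answer is 3.

3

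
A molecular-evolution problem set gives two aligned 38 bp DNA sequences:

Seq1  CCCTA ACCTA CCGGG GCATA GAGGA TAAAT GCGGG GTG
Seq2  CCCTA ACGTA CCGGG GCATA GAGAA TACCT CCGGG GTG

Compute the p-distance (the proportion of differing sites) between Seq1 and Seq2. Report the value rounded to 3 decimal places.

The sequences differ at positions 8 (C/G), 24 (G/A), 28 (A/C), 29 (A/C), 31 (G/C).
There are 5 differences over 38 sites, so p = 5/38 = 0.132.

0.132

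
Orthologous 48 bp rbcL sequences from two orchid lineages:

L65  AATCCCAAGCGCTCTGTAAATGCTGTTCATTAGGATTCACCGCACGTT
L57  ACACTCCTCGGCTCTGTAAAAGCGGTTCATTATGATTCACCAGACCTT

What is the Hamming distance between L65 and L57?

Differing sites — 2:A/C; 3:T/A; 5:C/T; 7:A/C; 8:A/T; 9:G/C; 10:C/G; 21:T/A; 24:T/G; 33:G/T; 42:G/A; 43:C/G; 46:G/C.
That gives 13 mismatches out of 48 aligned sites, so the Hamming distance is 13.

13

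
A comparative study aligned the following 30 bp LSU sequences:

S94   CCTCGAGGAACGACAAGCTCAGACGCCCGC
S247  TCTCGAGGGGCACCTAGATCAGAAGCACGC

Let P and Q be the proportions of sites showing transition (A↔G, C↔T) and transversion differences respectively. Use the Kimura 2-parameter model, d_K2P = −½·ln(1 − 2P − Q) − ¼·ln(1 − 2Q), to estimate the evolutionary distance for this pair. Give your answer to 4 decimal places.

Differing sites — 1:C/T (Ti); 9:A/G (Ti); 10:A/G (Ti); 12:G/A (Ti); 13:A/C (Tv); 15:A/T (Tv); 18:C/A (Tv); 24:C/A (Tv); 27:C/A (Tv).
Of the 9 differences, 4 transitions and 5 transversions over 30 sites: P = 4/30 = 0.133333, Q = 5/30 = 0.166667.
d = −0.5·ln(0.566667) − 0.25·ln(0.666666) = −0.5·(-0.567983) − 0.25·(-0.405466) = 0.3854.

0.3854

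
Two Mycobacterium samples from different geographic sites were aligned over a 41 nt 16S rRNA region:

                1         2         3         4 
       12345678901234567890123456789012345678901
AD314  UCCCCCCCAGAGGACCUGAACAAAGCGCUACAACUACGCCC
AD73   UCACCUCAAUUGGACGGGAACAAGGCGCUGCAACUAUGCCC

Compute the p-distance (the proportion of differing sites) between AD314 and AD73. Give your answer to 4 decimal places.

Mismatches occur at site 3 (C↔A), site 6 (C↔U), site 8 (C↔A), site 10 (G↔U), site 11 (A↔U), site 16 (C↔G), site 17 (U↔G), site 24 (A↔G), site 30 (A↔G), site 37 (C↔U).
There are 10 differences over 41 sites, so p = 10/41 = 0.2439.

0.2439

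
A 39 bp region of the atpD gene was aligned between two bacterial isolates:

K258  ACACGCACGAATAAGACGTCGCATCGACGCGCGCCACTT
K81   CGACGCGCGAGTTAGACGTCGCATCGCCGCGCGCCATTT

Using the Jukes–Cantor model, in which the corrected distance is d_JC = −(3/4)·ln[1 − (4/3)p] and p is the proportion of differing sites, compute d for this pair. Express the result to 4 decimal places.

Differing sites — 1:A/C; 2:C/G; 7:A/G; 11:A/G; 13:A/T; 27:A/C; 37:C/T.
p = 7/39 = 0.179487.
d = −0.75 · ln(1 − (4/3)·0.179487) = −0.75 · ln(0.760684) = −0.75 · (-0.273537) = 0.2052.

0.2052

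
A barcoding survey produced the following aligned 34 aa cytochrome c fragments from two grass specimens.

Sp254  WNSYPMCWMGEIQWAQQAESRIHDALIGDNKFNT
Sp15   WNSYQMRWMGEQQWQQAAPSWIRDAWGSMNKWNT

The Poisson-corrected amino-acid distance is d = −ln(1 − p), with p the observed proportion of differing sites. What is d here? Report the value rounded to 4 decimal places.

0.4818

Differing sites — 5:P/Q; 7:C/R; 12:I/Q; 15:A/Q; 17:Q/A; 19:E/P; 21:R/W; 23:H/R; 26:L/W; 27:I/G; 28:G/S; 29:D/M; 32:F/W.
p = 13/34 = 0.382353.
d = −ln(1 − 0.382353) = −ln(0.617647) = 0.4818.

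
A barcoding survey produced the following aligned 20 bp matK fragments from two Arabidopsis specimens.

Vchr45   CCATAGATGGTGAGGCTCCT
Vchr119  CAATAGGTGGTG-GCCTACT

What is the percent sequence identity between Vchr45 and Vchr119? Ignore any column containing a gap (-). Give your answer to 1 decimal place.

Excluding the 1 gap column leaves 19 comparable sites.
Differing sites — 2:C/A; 7:A/G; 15:G/C; 18:C/A.
15 of the 19 comparable sites match, so the percent identity is 15/19 × 100 = 78.9%.

78.9%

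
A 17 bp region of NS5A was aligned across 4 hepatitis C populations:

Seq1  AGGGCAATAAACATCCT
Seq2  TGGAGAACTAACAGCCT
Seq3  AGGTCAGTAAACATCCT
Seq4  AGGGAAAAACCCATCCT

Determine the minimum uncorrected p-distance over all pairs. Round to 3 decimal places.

Pairwise Hamming distances:
  Seq1 vs Seq2: 6
  Seq1 vs Seq3: 2
  Seq1 vs Seq4: 4
  Seq2 vs Seq3: 7
  Seq2 vs Seq4: 8
  Seq3 vs Seq4: 6
The smallest is 2 mismatches, between Seq1 and Seq3; p = 2/17 = 0.118.

0.118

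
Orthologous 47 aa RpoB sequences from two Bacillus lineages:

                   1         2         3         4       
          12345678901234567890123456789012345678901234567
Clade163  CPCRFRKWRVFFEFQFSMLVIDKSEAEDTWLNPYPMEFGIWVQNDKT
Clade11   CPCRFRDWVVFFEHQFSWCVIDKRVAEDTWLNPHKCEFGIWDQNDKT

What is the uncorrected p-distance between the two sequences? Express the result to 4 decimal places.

0.2340

Differing sites — 7:K/D; 9:R/V; 14:F/H; 18:M/W; 19:L/C; 24:S/R; 25:E/V; 34:Y/H; 35:P/K; 36:M/C; 42:V/D.
There are 11 differences over 47 sites, so p = 11/47 = 0.2340.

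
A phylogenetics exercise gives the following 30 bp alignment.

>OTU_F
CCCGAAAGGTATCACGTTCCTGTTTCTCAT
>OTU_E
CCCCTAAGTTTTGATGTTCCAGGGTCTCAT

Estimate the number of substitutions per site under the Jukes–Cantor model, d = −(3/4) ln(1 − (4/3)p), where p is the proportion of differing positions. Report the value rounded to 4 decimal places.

0.3831

The sequences differ at positions 4 (G/C), 5 (A/T), 9 (G/T), 11 (A/T), 13 (C/G), 15 (C/T), 21 (T/A), 23 (T/G), 24 (T/G).
p = 9/30 = 0.300000.
d = −0.75 · ln(1 − (4/3)·0.300000) = −0.75 · ln(0.600000) = −0.75 · (-0.510826) = 0.3831.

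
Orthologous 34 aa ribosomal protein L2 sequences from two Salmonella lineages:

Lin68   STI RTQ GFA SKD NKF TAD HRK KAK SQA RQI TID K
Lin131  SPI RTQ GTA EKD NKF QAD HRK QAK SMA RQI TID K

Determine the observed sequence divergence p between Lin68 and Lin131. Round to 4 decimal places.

Differing sites — 2:T/P; 8:F/T; 10:S/E; 16:T/Q; 22:K/Q; 26:Q/M.
There are 6 differences over 34 sites, so p = 6/34 = 0.1765.

0.1765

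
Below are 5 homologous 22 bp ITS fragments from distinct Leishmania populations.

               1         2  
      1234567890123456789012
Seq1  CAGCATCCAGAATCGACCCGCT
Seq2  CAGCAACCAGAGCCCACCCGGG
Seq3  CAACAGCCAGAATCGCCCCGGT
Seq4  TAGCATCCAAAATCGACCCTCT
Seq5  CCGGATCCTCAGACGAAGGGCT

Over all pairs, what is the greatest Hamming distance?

Pairwise Hamming distances:
  Seq1 vs Seq2: 6
  Seq1 vs Seq3: 4
  Seq1 vs Seq4: 3
  Seq1 vs Seq5: 9
  Seq2 vs Seq3: 7
  Seq2 vs Seq4: 9
  Seq2 vs Seq5: 12
  Seq3 vs Seq4: 7
  Seq3 vs Seq5: 13
  Seq4 vs Seq5: 11
The largest is 13, between Seq3 and Seq5.

13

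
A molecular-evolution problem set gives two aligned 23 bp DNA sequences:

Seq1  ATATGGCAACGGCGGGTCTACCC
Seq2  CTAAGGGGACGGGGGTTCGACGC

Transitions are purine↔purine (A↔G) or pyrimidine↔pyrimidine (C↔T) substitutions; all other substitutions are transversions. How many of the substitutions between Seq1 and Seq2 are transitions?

The sequences differ at positions 1 (A/C, transversion), 4 (T/A, transversion), 7 (C/G, transversion), 8 (A/G, transition), 13 (C/G, transversion), 16 (G/T, transversion), 19 (T/G, transversion), 22 (C/G, transversion).
Of the 8 differences, 1 transition and 7 transversions, so the answer is 1.

1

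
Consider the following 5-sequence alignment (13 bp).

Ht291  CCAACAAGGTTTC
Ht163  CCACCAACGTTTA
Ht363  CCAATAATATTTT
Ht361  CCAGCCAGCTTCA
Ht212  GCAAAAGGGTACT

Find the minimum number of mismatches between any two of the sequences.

Pairwise Hamming distances:
  Ht291 vs Ht163: 3
  Ht291 vs Ht363: 4
  Ht291 vs Ht361: 5
  Ht291 vs Ht212: 6
  Ht163 vs Ht363: 5
  Ht163 vs Ht361: 5
  Ht163 vs Ht212: 8
  Ht363 vs Ht361: 7
  Ht363 vs Ht212: 7
  Ht361 vs Ht212: 8
The smallest is 3, between Ht291 and Ht163.

3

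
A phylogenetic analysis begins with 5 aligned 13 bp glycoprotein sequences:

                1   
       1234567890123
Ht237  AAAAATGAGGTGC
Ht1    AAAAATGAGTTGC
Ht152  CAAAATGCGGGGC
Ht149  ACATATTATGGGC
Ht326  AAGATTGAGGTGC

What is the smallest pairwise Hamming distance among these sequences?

1

Pairwise Hamming distances:
  Ht237 vs Ht1: 1
  Ht237 vs Ht152: 3
  Ht237 vs Ht149: 5
  Ht237 vs Ht326: 2
  Ht1 vs Ht152: 4
  Ht1 vs Ht149: 6
  Ht1 vs Ht326: 3
  Ht152 vs Ht149: 6
  Ht152 vs Ht326: 5
  Ht149 vs Ht326: 7
The smallest is 1, between Ht237 and Ht1.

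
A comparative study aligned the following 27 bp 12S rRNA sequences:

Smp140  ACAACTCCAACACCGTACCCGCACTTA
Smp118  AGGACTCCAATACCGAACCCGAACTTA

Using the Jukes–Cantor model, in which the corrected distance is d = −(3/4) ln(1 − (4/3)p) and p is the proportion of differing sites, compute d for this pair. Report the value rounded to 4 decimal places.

The sequences differ at positions 2 (C/G), 3 (A/G), 11 (C/T), 16 (T/A), 22 (C/A).
p = 5/27 = 0.185185.
d = −0.75 · ln(1 − (4/3)·0.185185) = −0.75 · ln(0.753087) = −0.75 · (-0.283575) = 0.2127.

0.2127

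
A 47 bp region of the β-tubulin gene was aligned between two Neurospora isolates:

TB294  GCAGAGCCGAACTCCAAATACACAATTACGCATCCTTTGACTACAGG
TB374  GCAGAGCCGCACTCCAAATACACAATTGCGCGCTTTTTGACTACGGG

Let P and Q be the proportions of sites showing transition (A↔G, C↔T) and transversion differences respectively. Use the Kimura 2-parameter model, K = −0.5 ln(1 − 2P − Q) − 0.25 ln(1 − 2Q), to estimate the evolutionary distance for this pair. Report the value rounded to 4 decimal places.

Differing sites — 10:A/C (Tv); 28:A/G (Ti); 32:A/G (Ti); 33:T/C (Ti); 34:C/T (Ti); 35:C/T (Ti); 45:A/G (Ti).
Of the 7 differences, 6 transitions and 1 transversion over 47 sites: P = 6/47 = 0.127660, Q = 1/47 = 0.021277.
d = −0.5·ln(0.723403) − 0.25·ln(0.957446) = −0.5·(-0.323789) − 0.25·(-0.043486) = 0.1728.

0.1728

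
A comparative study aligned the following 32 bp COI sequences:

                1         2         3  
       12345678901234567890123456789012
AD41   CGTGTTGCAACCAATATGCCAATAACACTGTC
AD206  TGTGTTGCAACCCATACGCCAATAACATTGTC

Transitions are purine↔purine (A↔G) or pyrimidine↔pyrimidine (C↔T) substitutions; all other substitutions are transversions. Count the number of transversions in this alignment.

The sequences differ at positions 1 (C/T, transition), 13 (A/C, transversion), 17 (T/C, transition), 28 (C/T, transition).
Of the 4 differences, 3 transitions and 1 transversion, so the answer is 1.

1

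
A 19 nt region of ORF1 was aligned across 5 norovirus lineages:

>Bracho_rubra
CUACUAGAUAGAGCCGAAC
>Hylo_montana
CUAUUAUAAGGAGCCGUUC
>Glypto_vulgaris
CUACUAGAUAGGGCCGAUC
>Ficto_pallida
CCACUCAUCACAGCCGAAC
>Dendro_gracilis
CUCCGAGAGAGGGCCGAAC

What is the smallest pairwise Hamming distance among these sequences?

Pairwise Hamming distances:
  Bracho_rubra vs Hylo_montana: 6
  Bracho_rubra vs Glypto_vulgaris: 2
  Bracho_rubra vs Ficto_pallida: 6
  Bracho_rubra vs Dendro_gracilis: 4
  Hylo_montana vs Glypto_vulgaris: 6
  Hylo_montana vs Ficto_pallida: 10
  Hylo_montana vs Dendro_gracilis: 9
  Glypto_vulgaris vs Ficto_pallida: 8
  Glypto_vulgaris vs Dendro_gracilis: 4
  Ficto_pallida vs Dendro_gracilis: 9
The smallest is 2, between Bracho_rubra and Glypto_vulgaris.

2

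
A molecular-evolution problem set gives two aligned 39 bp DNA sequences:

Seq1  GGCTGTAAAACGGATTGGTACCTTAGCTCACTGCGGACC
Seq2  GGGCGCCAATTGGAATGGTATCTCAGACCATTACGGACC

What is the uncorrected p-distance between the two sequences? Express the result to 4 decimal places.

0.3333

The sequences differ at positions 3 (C/G), 4 (T/C), 6 (T/C), 7 (A/C), 10 (A/T), 11 (C/T), 15 (T/A), 21 (C/T), 24 (T/C), 27 (C/A), 28 (T/C), 31 (C/T), 33 (G/A).
There are 13 differences over 39 sites, so p = 13/39 = 0.3333.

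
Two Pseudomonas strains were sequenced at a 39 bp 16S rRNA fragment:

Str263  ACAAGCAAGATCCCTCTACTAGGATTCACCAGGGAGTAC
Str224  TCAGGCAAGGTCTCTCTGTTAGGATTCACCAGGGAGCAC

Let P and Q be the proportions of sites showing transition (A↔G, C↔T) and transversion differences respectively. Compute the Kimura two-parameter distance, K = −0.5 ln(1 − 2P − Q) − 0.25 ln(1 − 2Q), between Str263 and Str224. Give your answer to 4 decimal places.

Differing sites — 1:A/T (Tv); 4:A/G (Ti); 10:A/G (Ti); 13:C/T (Ti); 18:A/G (Ti); 19:C/T (Ti); 37:T/C (Ti).
Of the 7 differences, 6 transitions and 1 transversion over 39 sites: P = 6/39 = 0.153846, Q = 1/39 = 0.025641.
d = −0.5·ln(0.666667) − 0.25·ln(0.948718) = −0.5·(-0.405465) − 0.25·(-0.052644) = 0.2159.

0.2159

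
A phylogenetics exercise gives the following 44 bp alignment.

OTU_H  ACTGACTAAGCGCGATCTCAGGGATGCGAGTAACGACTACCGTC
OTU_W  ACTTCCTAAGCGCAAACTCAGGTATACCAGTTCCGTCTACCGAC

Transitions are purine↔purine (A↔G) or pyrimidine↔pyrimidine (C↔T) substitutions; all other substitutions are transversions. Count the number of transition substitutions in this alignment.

The sequences differ at positions 4 (G/T, transversion), 5 (A/C, transversion), 14 (G/A, transition), 16 (T/A, transversion), 23 (G/T, transversion), 26 (G/A, transition), 28 (G/C, transversion), 32 (A/T, transversion), 33 (A/C, transversion), 36 (A/T, transversion), 43 (T/A, transversion).
Of the 11 differences, 2 transitions and 9 transversions, so the answer is 2.

2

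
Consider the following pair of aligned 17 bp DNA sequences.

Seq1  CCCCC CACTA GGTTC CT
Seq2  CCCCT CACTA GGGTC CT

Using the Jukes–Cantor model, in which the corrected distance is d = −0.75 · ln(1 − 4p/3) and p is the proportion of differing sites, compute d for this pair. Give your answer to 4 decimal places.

The sequences differ at positions 5 (C/T), 13 (T/G).
p = 2/17 = 0.117647.
d = −0.75 · ln(1 − (4/3)·0.117647) = −0.75 · ln(0.843137) = −0.75 · (-0.170626) = 0.1280.

0.1280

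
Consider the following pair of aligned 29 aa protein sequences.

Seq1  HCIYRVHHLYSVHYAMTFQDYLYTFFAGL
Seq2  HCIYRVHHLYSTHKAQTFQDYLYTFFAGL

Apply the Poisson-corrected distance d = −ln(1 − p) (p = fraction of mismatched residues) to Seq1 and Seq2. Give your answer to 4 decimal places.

0.1092

Mismatches occur at site 12 (V→T), site 14 (Y→K), site 16 (M→Q).
p = 3/29 = 0.103448.
d = −ln(1 − 0.103448) = −ln(0.896552) = 0.1092.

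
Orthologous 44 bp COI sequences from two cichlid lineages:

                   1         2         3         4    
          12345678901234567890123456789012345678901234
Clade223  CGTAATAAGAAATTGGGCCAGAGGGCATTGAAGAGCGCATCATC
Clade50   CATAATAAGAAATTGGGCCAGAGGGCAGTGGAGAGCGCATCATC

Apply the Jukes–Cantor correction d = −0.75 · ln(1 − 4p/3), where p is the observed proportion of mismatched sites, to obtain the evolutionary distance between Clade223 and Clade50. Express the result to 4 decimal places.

The sequences differ at positions 2 (G/A), 28 (T/G), 31 (A/G).
p = 3/44 = 0.068182.
d = −0.75 · ln(1 − (4/3)·0.068182) = −0.75 · ln(0.909091) = −0.75 · (-0.095310) = 0.0715.

0.0715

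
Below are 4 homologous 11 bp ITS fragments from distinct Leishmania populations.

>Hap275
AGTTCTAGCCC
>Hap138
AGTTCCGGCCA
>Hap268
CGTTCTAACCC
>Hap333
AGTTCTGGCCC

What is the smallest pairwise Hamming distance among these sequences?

Pairwise Hamming distances:
  Hap275 vs Hap138: 3
  Hap275 vs Hap268: 2
  Hap275 vs Hap333: 1
  Hap138 vs Hap268: 5
  Hap138 vs Hap333: 2
  Hap268 vs Hap333: 3
The smallest is 1, between Hap275 and Hap333.

1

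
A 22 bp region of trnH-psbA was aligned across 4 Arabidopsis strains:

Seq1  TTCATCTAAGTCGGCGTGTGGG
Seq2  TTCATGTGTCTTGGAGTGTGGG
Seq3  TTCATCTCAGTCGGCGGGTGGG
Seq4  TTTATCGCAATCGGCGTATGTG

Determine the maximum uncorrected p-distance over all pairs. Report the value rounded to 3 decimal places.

0.455

Pairwise Hamming distances:
  Seq1 vs Seq2: 6
  Seq1 vs Seq3: 2
  Seq1 vs Seq4: 6
  Seq2 vs Seq3: 7
  Seq2 vs Seq4: 10
  Seq3 vs Seq4: 6
The largest is 10 mismatches, between Seq2 and Seq4; p = 10/22 = 0.455.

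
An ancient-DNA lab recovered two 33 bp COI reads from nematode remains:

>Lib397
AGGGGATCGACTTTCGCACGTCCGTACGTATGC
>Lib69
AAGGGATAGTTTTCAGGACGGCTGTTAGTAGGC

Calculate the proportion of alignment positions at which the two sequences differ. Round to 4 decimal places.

Differing sites — 2:G/A; 8:C/A; 10:A/T; 11:C/T; 14:T/C; 15:C/A; 17:C/G; 21:T/G; 23:C/T; 26:A/T; 27:C/A; 31:T/G.
There are 12 differences over 33 sites, so p = 12/33 = 0.3636.

0.3636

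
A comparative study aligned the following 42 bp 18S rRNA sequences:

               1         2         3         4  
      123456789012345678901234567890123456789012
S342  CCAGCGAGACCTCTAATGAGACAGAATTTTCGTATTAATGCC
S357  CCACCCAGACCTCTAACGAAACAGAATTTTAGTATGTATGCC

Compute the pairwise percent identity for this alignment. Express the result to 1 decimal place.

83.3%

Mismatches occur at site 4 (G→C), site 6 (G→C), site 17 (T→C), site 20 (G→A), site 31 (C→A), site 36 (T→G), site 37 (A→T).
35 of the 42 sites match, so the percent identity is 35/42 × 100 = 83.3%.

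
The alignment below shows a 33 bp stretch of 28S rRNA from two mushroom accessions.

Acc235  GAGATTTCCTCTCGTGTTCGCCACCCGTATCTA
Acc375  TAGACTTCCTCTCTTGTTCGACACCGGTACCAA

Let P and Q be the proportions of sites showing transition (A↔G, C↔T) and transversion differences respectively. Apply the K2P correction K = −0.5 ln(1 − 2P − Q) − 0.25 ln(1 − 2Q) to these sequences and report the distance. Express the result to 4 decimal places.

Mismatches occur at site 1 (G↔T, transversion), site 5 (T↔C, transition), site 14 (G↔T, transversion), site 21 (C↔A, transversion), site 26 (C↔G, transversion), site 30 (T↔C, transition), site 32 (T↔A, transversion).
Of the 7 differences, 2 transitions and 5 transversions over 33 sites: P = 2/33 = 0.060606, Q = 5/33 = 0.151515.
d = −0.5·ln(0.727273) − 0.25·ln(0.696970) = −0.5·(-0.318453) − 0.25·(-0.361013) = 0.2495.

0.2495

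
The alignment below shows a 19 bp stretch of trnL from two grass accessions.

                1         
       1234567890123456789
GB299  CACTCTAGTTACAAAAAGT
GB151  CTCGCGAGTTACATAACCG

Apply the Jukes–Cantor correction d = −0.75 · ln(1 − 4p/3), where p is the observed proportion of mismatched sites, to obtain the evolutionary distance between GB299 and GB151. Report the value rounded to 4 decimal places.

Mismatches occur at site 2 (A↔T), site 4 (T↔G), site 6 (T↔G), site 14 (A↔T), site 17 (A↔C), site 18 (G↔C), site 19 (T↔G).
p = 7/19 = 0.368421.
d = −0.75 · ln(1 − (4/3)·0.368421) = −0.75 · ln(0.508772) = −0.75 · (-0.675755) = 0.5068.

0.5068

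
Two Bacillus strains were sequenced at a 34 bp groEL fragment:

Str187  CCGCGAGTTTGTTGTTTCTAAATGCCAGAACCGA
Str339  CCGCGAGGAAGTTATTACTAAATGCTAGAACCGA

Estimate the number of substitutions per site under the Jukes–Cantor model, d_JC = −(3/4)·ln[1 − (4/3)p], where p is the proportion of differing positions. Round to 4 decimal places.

The sequences differ at positions 8 (T/G), 9 (T/A), 10 (T/A), 14 (G/A), 17 (T/A), 26 (C/T).
p = 6/34 = 0.176471.
d = −0.75 · ln(1 − (4/3)·0.176471) = −0.75 · ln(0.764705) = −0.75 · (-0.268265) = 0.2012.

0.2012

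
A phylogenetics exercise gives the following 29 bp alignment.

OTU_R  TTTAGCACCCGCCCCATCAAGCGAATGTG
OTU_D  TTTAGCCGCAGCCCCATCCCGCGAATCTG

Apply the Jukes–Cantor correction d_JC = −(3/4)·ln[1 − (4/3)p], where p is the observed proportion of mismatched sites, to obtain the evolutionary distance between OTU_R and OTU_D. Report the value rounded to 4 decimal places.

0.2421

Differing sites — 7:A/C; 8:C/G; 10:C/A; 19:A/C; 20:A/C; 27:G/C.
p = 6/29 = 0.206897.
d = −0.75 · ln(1 − (4/3)·0.206897) = −0.75 · ln(0.724137) = −0.75 · (-0.322775) = 0.2421.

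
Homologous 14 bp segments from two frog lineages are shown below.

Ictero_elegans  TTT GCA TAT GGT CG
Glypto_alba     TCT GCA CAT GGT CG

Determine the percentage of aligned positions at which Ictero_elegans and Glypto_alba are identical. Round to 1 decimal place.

Mismatches occur at site 2 (T→C), site 7 (T→C).
12 of the 14 sites match, so the percent identity is 12/14 × 100 = 85.7%.

85.7%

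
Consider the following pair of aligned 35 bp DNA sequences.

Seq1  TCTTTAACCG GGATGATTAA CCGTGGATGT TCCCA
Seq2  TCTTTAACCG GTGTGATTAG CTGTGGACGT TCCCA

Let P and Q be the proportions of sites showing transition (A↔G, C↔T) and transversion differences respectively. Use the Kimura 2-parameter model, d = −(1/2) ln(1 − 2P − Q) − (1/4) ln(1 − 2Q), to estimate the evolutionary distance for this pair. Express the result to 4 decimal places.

Differing sites — 12:G/T (Tv); 13:A/G (Ti); 20:A/G (Ti); 22:C/T (Ti); 28:T/C (Ti).
Of the 5 differences, 4 transitions and 1 transversion over 35 sites: P = 4/35 = 0.114286, Q = 1/35 = 0.028571.
d = −0.5·ln(0.742857) − 0.25·ln(0.942858) = −0.5·(-0.297252) − 0.25·(-0.058840) = 0.1633.

0.1633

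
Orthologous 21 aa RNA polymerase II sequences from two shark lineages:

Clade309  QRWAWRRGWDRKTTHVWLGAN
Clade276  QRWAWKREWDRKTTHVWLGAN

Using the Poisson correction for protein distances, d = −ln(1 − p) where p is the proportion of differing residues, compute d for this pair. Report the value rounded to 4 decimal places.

0.1001

Mismatches occur at site 6 (R→K), site 8 (G→E).
p = 2/21 = 0.095238.
d = −ln(1 − 0.095238) = −ln(0.904762) = 0.1001.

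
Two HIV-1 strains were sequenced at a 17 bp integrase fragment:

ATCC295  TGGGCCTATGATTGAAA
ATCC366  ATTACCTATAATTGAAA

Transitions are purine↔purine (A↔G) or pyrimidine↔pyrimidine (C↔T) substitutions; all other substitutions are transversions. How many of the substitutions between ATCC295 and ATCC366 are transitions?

The sequences differ at positions 1 (T/A, transversion), 2 (G/T, transversion), 3 (G/T, transversion), 4 (G/A, transition), 10 (G/A, transition).
Of the 5 differences, 2 transitions and 3 transversions, so the answer is 2.

2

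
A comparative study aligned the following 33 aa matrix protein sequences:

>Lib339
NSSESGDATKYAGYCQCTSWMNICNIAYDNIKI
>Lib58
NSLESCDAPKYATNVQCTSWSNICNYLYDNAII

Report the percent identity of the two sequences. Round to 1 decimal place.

66.7%

Differing sites — 3:S/L; 6:G/C; 9:T/P; 13:G/T; 14:Y/N; 15:C/V; 21:M/S; 26:I/Y; 27:A/L; 31:I/A; 32:K/I.
22 of the 33 sites match, so the percent identity is 22/33 × 100 = 66.7%.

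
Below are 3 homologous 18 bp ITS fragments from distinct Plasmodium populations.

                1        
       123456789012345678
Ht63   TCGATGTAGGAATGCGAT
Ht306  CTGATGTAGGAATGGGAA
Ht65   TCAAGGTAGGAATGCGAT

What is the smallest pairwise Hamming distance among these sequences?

2

Pairwise Hamming distances:
  Ht63 vs Ht306: 4
  Ht63 vs Ht65: 2
  Ht306 vs Ht65: 6
The smallest is 2, between Ht63 and Ht65.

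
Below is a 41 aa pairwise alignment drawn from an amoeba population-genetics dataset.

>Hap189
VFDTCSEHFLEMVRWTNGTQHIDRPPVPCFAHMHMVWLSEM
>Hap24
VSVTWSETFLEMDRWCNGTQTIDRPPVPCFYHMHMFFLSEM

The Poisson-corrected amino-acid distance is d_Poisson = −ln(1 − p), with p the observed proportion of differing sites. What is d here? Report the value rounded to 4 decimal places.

Differing sites — 2:F/S; 3:D/V; 5:C/W; 8:H/T; 13:V/D; 16:T/C; 21:H/T; 31:A/Y; 36:V/F; 37:W/F.
p = 10/41 = 0.243902.
d = −ln(1 − 0.243902) = −ln(0.756098) = 0.2796.

0.2796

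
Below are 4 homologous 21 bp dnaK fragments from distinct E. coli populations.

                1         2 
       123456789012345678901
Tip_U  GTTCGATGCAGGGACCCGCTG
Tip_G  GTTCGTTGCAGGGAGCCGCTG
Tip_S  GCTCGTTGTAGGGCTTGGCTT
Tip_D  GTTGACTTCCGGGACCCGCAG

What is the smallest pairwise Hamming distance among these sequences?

2

Pairwise Hamming distances:
  Tip_U vs Tip_G: 2
  Tip_U vs Tip_S: 8
  Tip_U vs Tip_D: 6
  Tip_G vs Tip_S: 7
  Tip_G vs Tip_D: 7
  Tip_S vs Tip_D: 13
The smallest is 2, between Tip_U and Tip_G.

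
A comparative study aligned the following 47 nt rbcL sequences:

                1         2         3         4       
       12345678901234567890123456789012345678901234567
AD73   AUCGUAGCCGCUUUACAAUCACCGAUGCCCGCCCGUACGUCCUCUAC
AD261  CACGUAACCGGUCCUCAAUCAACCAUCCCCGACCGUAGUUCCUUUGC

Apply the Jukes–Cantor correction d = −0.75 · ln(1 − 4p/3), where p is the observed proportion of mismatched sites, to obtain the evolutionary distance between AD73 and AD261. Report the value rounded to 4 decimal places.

0.4157

Mismatches occur at site 1 (A/C), site 2 (U/A), site 7 (G/A), site 11 (C/G), site 13 (U/C), site 14 (U/C), site 15 (A/U), site 22 (C/A), site 24 (G/C), site 27 (G/C), site 32 (C/A), site 38 (C/G), site 39 (G/U), site 44 (C/U), site 46 (A/G).
p = 15/47 = 0.319149.
d = −0.75 · ln(1 − (4/3)·0.319149) = −0.75 · ln(0.574468) = −0.75 · (-0.554311) = 0.4157.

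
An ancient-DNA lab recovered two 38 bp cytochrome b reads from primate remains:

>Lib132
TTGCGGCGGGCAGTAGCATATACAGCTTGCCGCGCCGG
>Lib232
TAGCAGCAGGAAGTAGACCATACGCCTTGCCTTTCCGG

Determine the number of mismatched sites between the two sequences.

12

The sequences differ at positions 2 (T/A), 5 (G/A), 8 (G/A), 11 (C/A), 17 (C/A), 18 (A/C), 19 (T/C), 24 (A/G), 25 (G/C), 32 (G/T), 33 (C/T), 34 (G/T).
That gives 12 mismatches out of 38 aligned sites, so the Hamming distance is 12.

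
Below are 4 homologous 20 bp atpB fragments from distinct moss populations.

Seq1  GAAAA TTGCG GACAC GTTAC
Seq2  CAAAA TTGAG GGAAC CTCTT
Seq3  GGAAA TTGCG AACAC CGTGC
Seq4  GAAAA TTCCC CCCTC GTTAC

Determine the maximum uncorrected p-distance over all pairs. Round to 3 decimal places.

0.600

Pairwise Hamming distances:
  Seq1 vs Seq2: 8
  Seq1 vs Seq3: 5
  Seq1 vs Seq4: 5
  Seq2 vs Seq3: 10
  Seq2 vs Seq4: 12
  Seq3 vs Seq4: 9
The largest is 12 mismatches, between Seq2 and Seq4; p = 12/20 = 0.600.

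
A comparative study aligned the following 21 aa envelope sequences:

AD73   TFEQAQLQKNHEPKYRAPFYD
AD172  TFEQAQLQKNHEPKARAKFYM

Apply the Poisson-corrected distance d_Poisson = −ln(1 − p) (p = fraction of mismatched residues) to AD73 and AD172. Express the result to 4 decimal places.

Differing sites — 15:Y/A; 18:P/K; 21:D/M.
p = 3/21 = 0.142857.
d = −ln(1 − 0.142857) = −ln(0.857143) = 0.1542.

0.1542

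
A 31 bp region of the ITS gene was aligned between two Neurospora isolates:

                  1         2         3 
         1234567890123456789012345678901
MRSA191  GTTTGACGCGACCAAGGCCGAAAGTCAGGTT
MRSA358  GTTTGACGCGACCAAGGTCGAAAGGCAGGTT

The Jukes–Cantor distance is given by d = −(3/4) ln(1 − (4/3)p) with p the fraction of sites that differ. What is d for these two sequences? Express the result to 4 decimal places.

Differing sites — 18:C/T; 25:T/G.
p = 2/31 = 0.064516.
d = −0.75 · ln(1 − (4/3)·0.064516) = −0.75 · ln(0.913979) = −0.75 · (-0.089948) = 0.0675.

0.0675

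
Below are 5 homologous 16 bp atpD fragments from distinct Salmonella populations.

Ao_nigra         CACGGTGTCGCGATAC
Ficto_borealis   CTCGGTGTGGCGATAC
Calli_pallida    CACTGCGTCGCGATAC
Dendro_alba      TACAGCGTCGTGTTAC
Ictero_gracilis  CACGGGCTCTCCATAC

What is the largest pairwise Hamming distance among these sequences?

8

Pairwise Hamming distances:
  Ao_nigra vs Ficto_borealis: 2
  Ao_nigra vs Calli_pallida: 2
  Ao_nigra vs Dendro_alba: 5
  Ao_nigra vs Ictero_gracilis: 4
  Ficto_borealis vs Calli_pallida: 4
  Ficto_borealis vs Dendro_alba: 7
  Ficto_borealis vs Ictero_gracilis: 6
  Calli_pallida vs Dendro_alba: 4
  Calli_pallida vs Ictero_gracilis: 5
  Dendro_alba vs Ictero_gracilis: 8
The largest is 8, between Dendro_alba and Ictero_gracilis.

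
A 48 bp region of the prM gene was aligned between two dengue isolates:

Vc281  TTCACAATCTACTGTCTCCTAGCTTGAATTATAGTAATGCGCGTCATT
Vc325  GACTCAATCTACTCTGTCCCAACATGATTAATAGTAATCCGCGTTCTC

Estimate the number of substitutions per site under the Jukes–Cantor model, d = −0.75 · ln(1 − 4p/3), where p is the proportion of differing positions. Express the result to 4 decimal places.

0.3694

The sequences differ at positions 1 (T/G), 2 (T/A), 4 (A/T), 14 (G/C), 16 (C/G), 20 (T/C), 22 (G/A), 24 (T/A), 28 (A/T), 30 (T/A), 39 (G/C), 45 (C/T), 46 (A/C), 48 (T/C).
p = 14/48 = 0.291667.
d = −0.75 · ln(1 − (4/3)·0.291667) = −0.75 · ln(0.611111) = −0.75 · (-0.492477) = 0.3694.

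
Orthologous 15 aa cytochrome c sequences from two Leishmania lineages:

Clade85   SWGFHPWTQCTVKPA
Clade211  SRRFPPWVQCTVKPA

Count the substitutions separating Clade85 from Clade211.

Differing sites — 2:W/R; 3:G/R; 5:H/P; 8:T/V.
That gives 4 mismatches out of 15 aligned sites, so the Hamming distance is 4.

4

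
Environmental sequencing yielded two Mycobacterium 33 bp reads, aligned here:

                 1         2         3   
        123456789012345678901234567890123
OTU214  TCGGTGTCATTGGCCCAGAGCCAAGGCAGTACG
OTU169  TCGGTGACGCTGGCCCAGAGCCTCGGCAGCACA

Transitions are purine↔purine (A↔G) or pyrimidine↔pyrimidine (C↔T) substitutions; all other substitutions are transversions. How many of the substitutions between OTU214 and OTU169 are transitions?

Mismatches occur at site 7 (T/A, transversion), site 9 (A/G, transition), site 10 (T/C, transition), site 23 (A/T, transversion), site 24 (A/C, transversion), site 30 (T/C, transition), site 33 (G/A, transition).
Of the 7 differences, 4 transitions and 3 transversions, so the answer is 4.

4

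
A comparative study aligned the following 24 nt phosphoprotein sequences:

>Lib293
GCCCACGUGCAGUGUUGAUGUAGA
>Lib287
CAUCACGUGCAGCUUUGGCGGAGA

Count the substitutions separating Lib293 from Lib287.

The sequences differ at positions 1 (G/C), 2 (C/A), 3 (C/U), 13 (U/C), 14 (G/U), 18 (A/G), 19 (U/C), 21 (U/G).
That gives 8 mismatches out of 24 aligned sites, so the Hamming distance is 8.

8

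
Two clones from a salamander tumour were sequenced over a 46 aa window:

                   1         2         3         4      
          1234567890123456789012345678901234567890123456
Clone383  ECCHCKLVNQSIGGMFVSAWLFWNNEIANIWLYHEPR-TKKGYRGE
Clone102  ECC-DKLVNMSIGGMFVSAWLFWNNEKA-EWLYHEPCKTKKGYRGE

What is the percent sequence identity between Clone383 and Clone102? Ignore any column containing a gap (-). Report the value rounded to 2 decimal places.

Excluding the 3 gap columns leaves 43 comparable sites.
The sequences differ at positions 5 (C/D), 10 (Q/M), 27 (I/K), 30 (I/E), 37 (R/C).
38 of the 43 comparable sites match, so the percent identity is 38/43 × 100 = 88.37%.

88.37%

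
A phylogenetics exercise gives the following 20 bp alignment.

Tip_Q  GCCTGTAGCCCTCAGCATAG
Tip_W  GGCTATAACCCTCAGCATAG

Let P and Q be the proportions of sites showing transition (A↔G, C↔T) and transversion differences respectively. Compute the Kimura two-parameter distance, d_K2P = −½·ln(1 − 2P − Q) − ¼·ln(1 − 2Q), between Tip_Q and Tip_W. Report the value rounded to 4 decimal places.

0.1702

Differing sites — 2:C/G (Tv); 5:G/A (Ti); 8:G/A (Ti).
Of the 3 differences, 2 transitions and 1 transversion over 20 sites: P = 2/20 = 0.100000, Q = 1/20 = 0.050000.
d = −0.5·ln(0.750000) − 0.25·ln(0.900000) = −0.5·(-0.287682) − 0.25·(-0.105361) = 0.1702.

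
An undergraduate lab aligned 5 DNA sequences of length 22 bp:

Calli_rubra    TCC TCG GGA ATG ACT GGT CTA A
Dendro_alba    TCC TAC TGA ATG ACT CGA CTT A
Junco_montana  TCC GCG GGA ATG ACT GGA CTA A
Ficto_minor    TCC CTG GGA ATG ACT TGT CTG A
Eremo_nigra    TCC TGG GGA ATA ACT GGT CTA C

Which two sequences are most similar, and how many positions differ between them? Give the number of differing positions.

Pairwise Hamming distances:
  Calli_rubra vs Dendro_alba: 6
  Calli_rubra vs Junco_montana: 2
  Calli_rubra vs Ficto_minor: 4
  Calli_rubra vs Eremo_nigra: 3
  Dendro_alba vs Junco_montana: 6
  Dendro_alba vs Ficto_minor: 7
  Dendro_alba vs Eremo_nigra: 8
  Junco_montana vs Ficto_minor: 5
  Junco_montana vs Eremo_nigra: 5
  Ficto_minor vs Eremo_nigra: 6
The smallest is 2, between Calli_rubra and Junco_montana.

2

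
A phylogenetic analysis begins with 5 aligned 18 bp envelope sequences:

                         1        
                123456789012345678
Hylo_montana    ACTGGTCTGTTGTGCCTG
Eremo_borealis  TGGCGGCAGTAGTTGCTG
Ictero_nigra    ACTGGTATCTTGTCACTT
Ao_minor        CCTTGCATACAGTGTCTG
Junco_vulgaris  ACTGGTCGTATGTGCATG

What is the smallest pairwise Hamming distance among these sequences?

Pairwise Hamming distances:
  Hylo_montana vs Eremo_borealis: 9
  Hylo_montana vs Ictero_nigra: 5
  Hylo_montana vs Ao_minor: 8
  Hylo_montana vs Junco_vulgaris: 4
  Eremo_borealis vs Ictero_nigra: 12
  Eremo_borealis vs Ao_minor: 11
  Eremo_borealis vs Junco_vulgaris: 12
  Ictero_nigra vs Ao_minor: 9
  Ictero_nigra vs Junco_vulgaris: 8
  Ao_minor vs Junco_vulgaris: 10
The smallest is 4, between Hylo_montana and Junco_vulgaris.

4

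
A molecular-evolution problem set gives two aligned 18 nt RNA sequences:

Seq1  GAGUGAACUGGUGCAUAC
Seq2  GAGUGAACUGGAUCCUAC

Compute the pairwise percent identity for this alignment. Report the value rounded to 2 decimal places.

Mismatches occur at site 12 (U→A), site 13 (G→U), site 15 (A→C).
15 of the 18 sites match, so the percent identity is 15/18 × 100 = 83.33%.

83.33%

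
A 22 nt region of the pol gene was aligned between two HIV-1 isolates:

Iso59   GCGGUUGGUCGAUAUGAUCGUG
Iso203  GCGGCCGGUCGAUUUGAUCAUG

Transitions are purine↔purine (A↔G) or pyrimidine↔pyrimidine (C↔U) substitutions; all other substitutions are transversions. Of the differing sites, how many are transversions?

The sequences differ at positions 5 (U/C, transition), 6 (U/C, transition), 14 (A/U, transversion), 20 (G/A, transition).
Of the 4 differences, 3 transitions and 1 transversion, so the answer is 1.

1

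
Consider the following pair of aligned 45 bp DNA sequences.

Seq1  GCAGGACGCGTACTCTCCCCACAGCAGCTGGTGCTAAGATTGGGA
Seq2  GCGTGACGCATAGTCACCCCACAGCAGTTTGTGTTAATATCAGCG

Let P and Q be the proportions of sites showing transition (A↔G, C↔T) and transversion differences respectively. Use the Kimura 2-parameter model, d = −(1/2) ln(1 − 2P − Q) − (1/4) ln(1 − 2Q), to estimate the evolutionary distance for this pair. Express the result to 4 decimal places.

The sequences differ at positions 3 (A/G, transition), 4 (G/T, transversion), 10 (G/A, transition), 13 (C/G, transversion), 16 (T/A, transversion), 28 (C/T, transition), 30 (G/T, transversion), 34 (C/T, transition), 38 (G/T, transversion), 41 (T/C, transition), 42 (G/A, transition), 44 (G/C, transversion), 45 (A/G, transition).
Of the 13 differences, 7 transitions and 6 transversions over 45 sites: P = 7/45 = 0.155556, Q = 6/45 = 0.133333.
d = −0.5·ln(0.555555) − 0.25·ln(0.733334) = −0.5·(-0.587788) − 0.25·(-0.310154) = 0.3714.

0.3714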